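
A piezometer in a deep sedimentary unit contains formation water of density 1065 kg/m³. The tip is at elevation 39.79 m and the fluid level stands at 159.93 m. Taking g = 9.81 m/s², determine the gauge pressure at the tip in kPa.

P ≈ 1260 kPa

Pressure head ψ = h − z = 159.93 − 39.79 = 120.14 m.
P = ρgψ = 1065 × 9.81 × 120.14 = 1255181 Pa ≈ 1260 kPa.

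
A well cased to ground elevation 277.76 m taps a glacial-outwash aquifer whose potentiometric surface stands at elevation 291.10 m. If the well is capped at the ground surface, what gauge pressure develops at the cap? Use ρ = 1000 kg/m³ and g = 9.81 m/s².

P ≈ 131 kPa

Head above the cap: Δh = 291.10 − 277.76 = 13.34 m.
P = ρgΔh = 1000 × 9.81 × 13.34 = 130865 Pa ≈ 131 kPa.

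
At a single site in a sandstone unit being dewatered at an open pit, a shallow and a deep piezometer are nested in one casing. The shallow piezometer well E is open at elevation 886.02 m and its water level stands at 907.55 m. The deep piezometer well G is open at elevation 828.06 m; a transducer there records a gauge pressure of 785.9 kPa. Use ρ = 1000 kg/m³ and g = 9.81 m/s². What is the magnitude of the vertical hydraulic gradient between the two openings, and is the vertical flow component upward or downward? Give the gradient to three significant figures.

|i_v| ≈ 0.0107; vertical flow is upward

Total head at well E: h = 907.55 m (water level in the standpipe).
Pressure head at well G: ψ = P/(ρg) = 785.9×1000 / (1000 × 9.81) = 80.11 m.
Total head at well G: h = z + ψ = 828.06 + 80.11 = 908.17 m.
Δh = h(well E) − h(well G) = 907.55 − 908.17 = -0.62 m.
Vertical separation Δz = 886.02 − 828.06 = 57.96 m.
|i_v| = |Δh| / Δz = 0.62 / 57.96 = 0.0107.
Head is higher in the deep piezometer, so vertical flow is upward (discharge condition).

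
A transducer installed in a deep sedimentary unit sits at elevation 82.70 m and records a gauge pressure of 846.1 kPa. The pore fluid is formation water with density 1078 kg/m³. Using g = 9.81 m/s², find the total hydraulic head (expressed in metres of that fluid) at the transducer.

h ≈ 162.71 m

ψ = P/(ρg) = 846.1×1000 / (1078 × 9.81) = 80.01 m.
h = z + ψ = 82.70 + 80.01 = 162.71 m.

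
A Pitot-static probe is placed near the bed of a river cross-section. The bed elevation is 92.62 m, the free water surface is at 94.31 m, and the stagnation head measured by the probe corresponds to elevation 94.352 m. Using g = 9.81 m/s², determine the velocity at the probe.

Near the bed, under hydrostatic conditions, the piezometric head (z + ψ) equals the free-surface elevation, 94.31 m.
Velocity head = total − piezometric = 94.352 − 94.31 = 0.042 m.
v = √(2g·h_v) = √(2 × 9.81 × 0.042) = 0.908 m/s.

v ≈ 0.908 m/s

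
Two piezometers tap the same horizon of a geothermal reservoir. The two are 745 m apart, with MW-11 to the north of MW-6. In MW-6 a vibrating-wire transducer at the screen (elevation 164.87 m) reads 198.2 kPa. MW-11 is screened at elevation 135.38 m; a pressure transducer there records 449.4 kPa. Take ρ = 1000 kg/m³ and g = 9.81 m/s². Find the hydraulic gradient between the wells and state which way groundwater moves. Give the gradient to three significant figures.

Pressure head at MW-6: ψ = P/(ρg) = 198.2×1000 / (1000 × 9.81) = 20.20 m.
Total head at MW-6: h = z + ψ = 164.87 + 20.20 = 185.07 m.
Pressure head at MW-11: ψ = P/(ρg) = 449.4×1000 / (1000 × 9.81) = 45.81 m.
Total head at MW-11: h = z + ψ = 135.38 + 45.81 = 181.19 m.
Head difference: h(MW-6) − h(MW-11) = 185.07 − 181.19 = 3.88 m.
Hydraulic gradient: i = |Δh| / L = 3.88 / 745 = 0.00521.
Flow is from higher to lower head: from MW-6 toward MW-11, i.e. toward the north.

i ≈ 0.00521; groundwater flows toward the north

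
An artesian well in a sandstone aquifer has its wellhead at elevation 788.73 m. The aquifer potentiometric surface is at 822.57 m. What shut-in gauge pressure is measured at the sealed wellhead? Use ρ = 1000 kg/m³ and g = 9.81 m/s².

Head above the cap: Δh = 822.57 − 788.73 = 33.84 m.
P = ρgΔh = 1000 × 9.81 × 33.84 = 331970 Pa ≈ 332 kPa.

P ≈ 332 kPa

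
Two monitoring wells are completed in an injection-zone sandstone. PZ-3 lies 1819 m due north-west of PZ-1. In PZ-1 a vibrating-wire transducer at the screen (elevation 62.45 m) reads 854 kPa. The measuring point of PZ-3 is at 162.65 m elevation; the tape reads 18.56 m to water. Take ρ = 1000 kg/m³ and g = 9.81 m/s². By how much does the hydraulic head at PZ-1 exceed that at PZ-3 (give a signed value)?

Pressure head at PZ-1: ψ = P/(ρg) = 854×1000 / (1000 × 9.81) = 87.05 m.
Total head at PZ-1: h = z + ψ = 62.45 + 87.05 = 149.50 m.
Total head at PZ-3: h = 162.65 − 18.56 = 144.09 m.
Head difference: h(PZ-1) − h(PZ-3) = 149.50 − 144.09 = 5.41 m.

Δh ≈ 5.41 m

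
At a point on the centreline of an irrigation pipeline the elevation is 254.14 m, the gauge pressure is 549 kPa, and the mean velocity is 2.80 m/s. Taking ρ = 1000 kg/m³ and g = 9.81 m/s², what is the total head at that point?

h ≈ 310.50 m

Pressure head ψ = P/(ρg) = 549×1000 / (1000 × 9.81) = 55.96 m.
Velocity head = v²/(2g) = 2.80² / (2 × 9.81) = 0.400 m.
h = z + ψ + v²/(2g) = 254.14 + 55.96 + 0.400 = 310.50 m.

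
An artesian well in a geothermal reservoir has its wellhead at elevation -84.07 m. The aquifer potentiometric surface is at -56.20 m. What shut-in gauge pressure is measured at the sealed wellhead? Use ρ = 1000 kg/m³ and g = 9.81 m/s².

Head above the cap: Δh = -56.20 − (-84.07) = 27.87 m.
P = ρgΔh = 1000 × 9.81 × 27.87 = 273405 Pa ≈ 273 kPa.

P ≈ 273 kPa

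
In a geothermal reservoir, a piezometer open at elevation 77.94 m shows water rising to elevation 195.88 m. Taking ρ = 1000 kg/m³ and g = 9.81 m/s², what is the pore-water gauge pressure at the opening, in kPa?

Pressure head ψ = h − z = 195.88 − 77.94 = 117.94 m.
P = ρgψ = 1000 × 9.81 × 117.94 = 1156991 Pa ≈ 1160 kPa.

P ≈ 1160 kPa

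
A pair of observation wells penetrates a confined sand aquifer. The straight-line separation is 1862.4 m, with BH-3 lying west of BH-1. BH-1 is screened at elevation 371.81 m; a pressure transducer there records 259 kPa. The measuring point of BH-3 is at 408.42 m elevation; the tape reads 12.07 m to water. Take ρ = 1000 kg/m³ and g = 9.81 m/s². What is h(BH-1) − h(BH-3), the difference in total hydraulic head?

Pressure head at BH-1: ψ = P/(ρg) = 259×1000 / (1000 × 9.81) = 26.40 m.
Total head at BH-1: h = z + ψ = 371.81 + 26.40 = 398.21 m.
Total head at BH-3: h = 408.42 − 12.07 = 396.35 m.
Head difference: h(BH-1) − h(BH-3) = 398.21 − 396.35 = 1.86 m.

Δh ≈ 1.86 m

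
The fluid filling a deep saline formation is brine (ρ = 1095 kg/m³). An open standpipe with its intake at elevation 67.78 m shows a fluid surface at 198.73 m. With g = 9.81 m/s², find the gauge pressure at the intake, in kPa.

Pressure head ψ = h − z = 198.73 − 67.78 = 130.95 m.
P = ρgψ = 1095 × 9.81 × 130.95 = 1406658 Pa ≈ 1410 kPa.

P ≈ 1410 kPa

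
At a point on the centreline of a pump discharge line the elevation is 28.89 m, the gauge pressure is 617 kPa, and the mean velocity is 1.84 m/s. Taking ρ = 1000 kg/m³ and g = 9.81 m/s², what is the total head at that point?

h ≈ 91.96 m

Pressure head ψ = P/(ρg) = 617×1000 / (1000 × 9.81) = 62.90 m.
Velocity head = v²/(2g) = 1.84² / (2 × 9.81) = 0.173 m.
h = z + ψ + v²/(2g) = 28.89 + 62.90 + 0.173 = 91.96 m.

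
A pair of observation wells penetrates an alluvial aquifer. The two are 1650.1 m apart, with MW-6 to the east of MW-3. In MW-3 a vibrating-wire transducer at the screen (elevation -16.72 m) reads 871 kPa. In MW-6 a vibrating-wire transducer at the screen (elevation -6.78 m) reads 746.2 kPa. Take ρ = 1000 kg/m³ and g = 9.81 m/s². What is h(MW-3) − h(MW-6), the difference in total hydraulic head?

Δh ≈ 2.78 m

Pressure head at MW-3: ψ = P/(ρg) = 871×1000 / (1000 × 9.81) = 88.79 m.
Total head at MW-3: h = z + ψ = -16.72 + 88.79 = 72.07 m.
Pressure head at MW-6: ψ = P/(ρg) = 746.2×1000 / (1000 × 9.81) = 76.07 m.
Total head at MW-6: h = z + ψ = -6.78 + 76.07 = 69.29 m.
Head difference: h(MW-3) − h(MW-6) = 72.07 − 69.29 = 2.78 m.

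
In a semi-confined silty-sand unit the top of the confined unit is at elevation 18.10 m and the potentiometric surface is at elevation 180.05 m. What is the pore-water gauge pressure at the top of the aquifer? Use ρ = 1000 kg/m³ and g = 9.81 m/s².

Pressure head at the aquifer top: ψ = h − z = 180.05 − 18.10 = 161.95 m.
P = ρgψ = 1000 × 9.81 × 161.95 = 1588730 Pa ≈ 1590 kPa.

P ≈ 1590 kPa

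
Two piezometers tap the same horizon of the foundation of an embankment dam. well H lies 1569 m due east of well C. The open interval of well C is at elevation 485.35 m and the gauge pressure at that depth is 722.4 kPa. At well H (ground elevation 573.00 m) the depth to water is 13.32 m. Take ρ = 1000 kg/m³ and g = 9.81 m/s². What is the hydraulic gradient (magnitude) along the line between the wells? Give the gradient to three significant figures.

i ≈ 0.000440

Pressure head at well C: ψ = P/(ρg) = 722.4×1000 / (1000 × 9.81) = 73.64 m.
Total head at well C: h = z + ψ = 485.35 + 73.64 = 558.99 m.
Total head at well H: h = 573.00 − 13.32 = 559.68 m.
Head difference: h(well C) − h(well H) = 558.99 − 559.68 = -0.69 m.
Hydraulic gradient: i = |Δh| / L = 0.69 / 1569 = 0.000440.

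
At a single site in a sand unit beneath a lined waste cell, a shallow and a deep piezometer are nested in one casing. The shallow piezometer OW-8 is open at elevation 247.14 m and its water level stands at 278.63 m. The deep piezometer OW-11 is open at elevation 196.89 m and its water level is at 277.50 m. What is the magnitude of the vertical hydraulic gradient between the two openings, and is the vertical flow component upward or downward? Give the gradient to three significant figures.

|i_v| ≈ 0.0225; vertical flow is downward

Total head at OW-8: h = 278.63 m (water level in the standpipe).
Total head at OW-11: h = 277.50 m.
Δh = h(OW-8) − h(OW-11) = 278.63 − 277.50 = 1.13 m.
Vertical separation Δz = 247.14 − 196.89 = 50.25 m.
|i_v| = |Δh| / Δz = 1.13 / 50.25 = 0.0225.
Head is higher in the shallow piezometer, so vertical flow is downward (recharge condition).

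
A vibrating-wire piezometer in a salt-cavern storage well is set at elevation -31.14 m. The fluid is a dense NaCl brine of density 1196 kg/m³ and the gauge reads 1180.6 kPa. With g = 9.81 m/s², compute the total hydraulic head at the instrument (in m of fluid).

h ≈ 69.48 m

ψ = P/(ρg) = 1180.6×1000 / (1196 × 9.81) = 100.62 m.
h = z + ψ = -31.14 + 100.62 = 69.48 m.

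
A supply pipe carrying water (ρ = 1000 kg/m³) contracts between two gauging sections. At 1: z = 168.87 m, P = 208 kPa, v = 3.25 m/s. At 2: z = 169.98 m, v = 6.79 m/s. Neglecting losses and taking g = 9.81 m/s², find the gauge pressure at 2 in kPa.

P₂ ≈ 179 kPa

Pressure head at 1: ψ₁ = P₁/(ρg) = 208×1000 / (1000 × 9.81) = 21.20 m.
Velocity heads: v₁²/2g = 3.25²/19.62 = 0.538 m; v₂²/2g = 6.79²/19.62 = 2.350 m.
Total head H = z₁ + ψ₁ + v₁²/2g = 168.87 + 21.20 + 0.538 = 190.61 m.
ψ₂ = H − z₂ − v₂²/2g = 190.61 − 169.98 − 2.350 = 18.28 m.
P₂ = ρgψ₂ = 1000 × 9.81 × 18.28 ≈ 179 kPa.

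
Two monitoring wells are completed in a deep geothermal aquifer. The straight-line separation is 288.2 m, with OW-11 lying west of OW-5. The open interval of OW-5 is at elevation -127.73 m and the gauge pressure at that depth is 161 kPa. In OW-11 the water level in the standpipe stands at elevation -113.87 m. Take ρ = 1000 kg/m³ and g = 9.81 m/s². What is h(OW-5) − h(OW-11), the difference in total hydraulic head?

Pressure head at OW-5: ψ = P/(ρg) = 161×1000 / (1000 × 9.81) = 16.41 m.
Total head at OW-5: h = z + ψ = -127.73 + 16.41 = -111.32 m.
Total head at OW-11: h = -113.87 m (water level in the piezometer is the total head).
Head difference: h(OW-5) − h(OW-11) = -111.32 − (-113.87) = 2.55 m.

Δh ≈ 2.55 m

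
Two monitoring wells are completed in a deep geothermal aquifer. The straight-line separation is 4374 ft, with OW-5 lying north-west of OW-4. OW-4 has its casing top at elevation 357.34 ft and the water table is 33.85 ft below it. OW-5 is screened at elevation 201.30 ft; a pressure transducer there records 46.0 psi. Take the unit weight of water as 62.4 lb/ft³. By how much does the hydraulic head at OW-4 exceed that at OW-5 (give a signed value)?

Δh ≈ 16.04 ft

Total head at OW-4: h = 357.34 − 33.85 = 323.49 ft.
Pressure head at OW-5: ψ = 144·P/γ = 144 × 46.0 / 62.4 = 106.15 ft.
Total head at OW-5: h = z + ψ = 201.30 + 106.15 = 307.45 ft.
Head difference: h(OW-4) − h(OW-5) = 323.49 − 307.45 = 16.04 ft.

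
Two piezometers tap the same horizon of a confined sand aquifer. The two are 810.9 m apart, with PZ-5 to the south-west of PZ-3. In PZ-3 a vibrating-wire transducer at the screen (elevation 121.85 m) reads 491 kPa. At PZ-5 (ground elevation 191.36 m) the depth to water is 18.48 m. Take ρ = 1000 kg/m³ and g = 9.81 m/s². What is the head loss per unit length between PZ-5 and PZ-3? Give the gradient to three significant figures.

Pressure head at PZ-3: ψ = P/(ρg) = 491×1000 / (1000 × 9.81) = 50.05 m.
Total head at PZ-3: h = z + ψ = 121.85 + 50.05 = 171.90 m.
Total head at PZ-5: h = 191.36 − 18.48 = 172.88 m.
Head difference: h(PZ-3) − h(PZ-5) = 171.90 − 172.88 = -0.98 m.
Hydraulic gradient: i = |Δh| / L = 0.98 / 810.9 = 0.00121.

i ≈ 0.00121 m/m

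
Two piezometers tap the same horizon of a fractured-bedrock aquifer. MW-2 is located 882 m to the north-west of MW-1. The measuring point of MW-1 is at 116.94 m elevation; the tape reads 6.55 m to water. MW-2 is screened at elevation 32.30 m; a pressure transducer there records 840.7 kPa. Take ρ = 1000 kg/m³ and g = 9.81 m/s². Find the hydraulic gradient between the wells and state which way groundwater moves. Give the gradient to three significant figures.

Total head at MW-1: h = 116.94 − 6.55 = 110.39 m.
Pressure head at MW-2: ψ = P/(ρg) = 840.7×1000 / (1000 × 9.81) = 85.70 m.
Total head at MW-2: h = z + ψ = 32.30 + 85.70 = 118.00 m.
Head difference: h(MW-1) − h(MW-2) = 110.39 − 118.00 = -7.61 m.
Hydraulic gradient: i = |Δh| / L = 7.61 / 882 = 0.00863.
Flow is from higher to lower head: from MW-2 toward MW-1, i.e. toward the south-east.

i ≈ 0.00863; groundwater flows toward the south-east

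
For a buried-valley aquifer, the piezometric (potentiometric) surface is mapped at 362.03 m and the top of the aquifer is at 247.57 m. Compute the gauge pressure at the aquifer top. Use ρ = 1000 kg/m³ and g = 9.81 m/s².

Pressure head at the aquifer top: ψ = h − z = 362.03 − 247.57 = 114.46 m.
P = ρgψ = 1000 × 9.81 × 114.46 = 1122853 Pa ≈ 1120 kPa.

P ≈ 1120 kPa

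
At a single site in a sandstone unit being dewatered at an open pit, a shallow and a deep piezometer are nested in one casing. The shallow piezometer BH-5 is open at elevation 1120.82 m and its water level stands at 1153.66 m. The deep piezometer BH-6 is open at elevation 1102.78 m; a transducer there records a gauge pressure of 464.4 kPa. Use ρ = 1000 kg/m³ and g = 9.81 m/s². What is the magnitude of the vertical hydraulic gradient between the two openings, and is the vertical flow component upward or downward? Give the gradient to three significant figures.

Total head at BH-5: h = 1153.66 m (water level in the standpipe).
Pressure head at BH-6: ψ = P/(ρg) = 464.4×1000 / (1000 × 9.81) = 47.34 m.
Total head at BH-6: h = z + ψ = 1102.78 + 47.34 = 1150.12 m.
Δh = h(BH-5) − h(BH-6) = 1153.66 − 1150.12 = 3.54 m.
Vertical separation Δz = 1120.82 − 1102.78 = 18.04 m.
|i_v| = |Δh| / Δz = 3.54 / 18.04 = 0.196.
Head is higher in the shallow piezometer, so vertical flow is downward (recharge condition).

|i_v| ≈ 0.196; vertical flow is downward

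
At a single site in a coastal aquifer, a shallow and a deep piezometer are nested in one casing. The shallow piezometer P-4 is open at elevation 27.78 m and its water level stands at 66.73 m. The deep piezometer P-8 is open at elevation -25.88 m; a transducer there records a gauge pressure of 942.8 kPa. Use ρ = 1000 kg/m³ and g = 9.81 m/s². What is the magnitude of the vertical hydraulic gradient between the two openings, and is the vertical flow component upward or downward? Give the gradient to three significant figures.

|i_v| ≈ 0.0652; vertical flow is upward

Total head at P-4: h = 66.73 m (water level in the standpipe).
Pressure head at P-8: ψ = P/(ρg) = 942.8×1000 / (1000 × 9.81) = 96.11 m.
Total head at P-8: h = z + ψ = -25.88 + 96.11 = 70.23 m.
Δh = h(P-4) − h(P-8) = 66.73 − 70.23 = -3.50 m.
Vertical separation Δz = 27.78 − (-25.88) = 53.66 m.
|i_v| = |Δh| / Δz = 3.50 / 53.66 = 0.0652.
Head is higher in the deep piezometer, so vertical flow is upward (discharge condition).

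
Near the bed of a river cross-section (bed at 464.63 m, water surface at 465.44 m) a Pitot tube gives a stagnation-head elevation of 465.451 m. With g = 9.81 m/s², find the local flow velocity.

v ≈ 0.465 m/s

Near the bed, under hydrostatic conditions, the piezometric head (z + ψ) equals the free-surface elevation, 465.44 m.
Velocity head = total − piezometric = 465.451 − 465.44 = 0.011 m.
v = √(2g·h_v) = √(2 × 9.81 × 0.011) = 0.465 m/s.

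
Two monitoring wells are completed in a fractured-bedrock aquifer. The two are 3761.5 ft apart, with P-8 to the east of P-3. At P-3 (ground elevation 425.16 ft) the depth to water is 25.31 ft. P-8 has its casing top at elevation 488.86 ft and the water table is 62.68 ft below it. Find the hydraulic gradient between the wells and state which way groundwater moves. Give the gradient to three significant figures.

Total head at P-3: h = 425.16 − 25.31 = 399.85 ft.
Total head at P-8: h = 488.86 − 62.68 = 426.18 ft.
Head difference: h(P-3) − h(P-8) = 399.85 − 426.18 = -26.33 ft.
Hydraulic gradient: i = |Δh| / L = 26.33 / 3761.5 = 0.00700.
Flow is from higher to lower head: from P-8 toward P-3, i.e. toward the west.

i ≈ 0.00700; groundwater flows toward the west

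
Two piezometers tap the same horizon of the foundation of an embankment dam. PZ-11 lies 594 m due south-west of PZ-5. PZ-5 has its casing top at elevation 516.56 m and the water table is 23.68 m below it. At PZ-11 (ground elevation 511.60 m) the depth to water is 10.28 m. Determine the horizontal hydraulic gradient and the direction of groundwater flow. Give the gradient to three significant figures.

i ≈ 0.0142; groundwater flows toward the north-east

Total head at PZ-5: h = 516.56 − 23.68 = 492.88 m.
Total head at PZ-11: h = 511.60 − 10.28 = 501.32 m.
Head difference: h(PZ-5) − h(PZ-11) = 492.88 − 501.32 = -8.44 m.
Hydraulic gradient: i = |Δh| / L = 8.44 / 594 = 0.0142.
Flow is from higher to lower head: from PZ-11 toward PZ-5, i.e. toward the north-east.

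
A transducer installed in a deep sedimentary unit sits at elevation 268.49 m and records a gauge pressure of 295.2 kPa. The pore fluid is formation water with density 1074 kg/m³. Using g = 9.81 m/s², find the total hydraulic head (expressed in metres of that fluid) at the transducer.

ψ = P/(ρg) = 295.2×1000 / (1074 × 9.81) = 28.02 m.
h = z + ψ = 268.49 + 28.02 = 296.51 m.

h ≈ 296.51 m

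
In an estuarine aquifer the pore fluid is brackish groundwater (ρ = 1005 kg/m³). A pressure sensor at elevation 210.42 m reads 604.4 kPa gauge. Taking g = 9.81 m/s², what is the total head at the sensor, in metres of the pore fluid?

h ≈ 271.72 m

ψ = P/(ρg) = 604.4×1000 / (1005 × 9.81) = 61.30 m.
h = z + ψ = 210.42 + 61.30 = 271.72 m.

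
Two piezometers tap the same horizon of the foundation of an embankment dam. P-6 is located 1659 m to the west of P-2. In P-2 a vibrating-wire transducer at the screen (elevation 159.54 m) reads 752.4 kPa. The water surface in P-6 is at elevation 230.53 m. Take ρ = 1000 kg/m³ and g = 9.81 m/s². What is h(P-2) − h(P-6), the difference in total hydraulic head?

Pressure head at P-2: ψ = P/(ρg) = 752.4×1000 / (1000 × 9.81) = 76.70 m.
Total head at P-2: h = z + ψ = 159.54 + 76.70 = 236.24 m.
Total head at P-6: h = 230.53 m (water level in the piezometer is the total head).
Head difference: h(P-2) − h(P-6) = 236.24 − 230.53 = 5.71 m.

Δh ≈ 5.71 m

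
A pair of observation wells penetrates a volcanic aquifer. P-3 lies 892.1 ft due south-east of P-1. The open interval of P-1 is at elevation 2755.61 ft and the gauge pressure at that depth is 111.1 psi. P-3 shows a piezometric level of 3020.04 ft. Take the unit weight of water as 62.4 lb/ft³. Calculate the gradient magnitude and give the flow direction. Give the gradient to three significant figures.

Pressure head at P-1: ψ = 144·P/γ = 144 × 111.1 / 62.4 = 256.38 ft.
Total head at P-1: h = z + ψ = 2755.61 + 256.38 = 3011.99 ft.
Total head at P-3: h = 3020.04 ft (water level in the piezometer is the total head).
Head difference: h(P-1) − h(P-3) = 3011.99 − 3020.04 = -8.05 ft.
Hydraulic gradient: i = |Δh| / L = 8.05 / 892.1 = 0.00902.
Flow is from higher to lower head: from P-3 toward P-1, i.e. toward the north-west.

i ≈ 0.00902; groundwater flows toward the north-west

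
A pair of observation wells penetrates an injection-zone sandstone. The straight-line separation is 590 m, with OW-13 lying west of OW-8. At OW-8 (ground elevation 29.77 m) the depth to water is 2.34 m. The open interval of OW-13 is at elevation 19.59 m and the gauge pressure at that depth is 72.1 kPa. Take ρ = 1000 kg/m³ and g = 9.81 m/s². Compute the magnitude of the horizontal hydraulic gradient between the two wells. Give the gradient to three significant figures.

Total head at OW-8: h = 29.77 − 2.34 = 27.43 m.
Pressure head at OW-13: ψ = P/(ρg) = 72.1×1000 / (1000 × 9.81) = 7.35 m.
Total head at OW-13: h = z + ψ = 19.59 + 7.35 = 26.94 m.
Head difference: h(OW-8) − h(OW-13) = 27.43 − 26.94 = 0.49 m.
Hydraulic gradient: i = |Δh| / L = 0.49 / 590 = 0.000831.

i ≈ 0.000831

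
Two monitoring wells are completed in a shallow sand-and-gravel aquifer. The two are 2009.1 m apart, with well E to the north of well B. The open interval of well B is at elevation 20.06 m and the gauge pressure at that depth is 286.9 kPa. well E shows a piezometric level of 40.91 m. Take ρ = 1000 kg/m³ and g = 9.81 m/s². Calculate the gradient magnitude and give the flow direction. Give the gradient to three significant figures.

i ≈ 0.00418; groundwater flows toward the north

Pressure head at well B: ψ = P/(ρg) = 286.9×1000 / (1000 × 9.81) = 29.25 m.
Total head at well B: h = z + ψ = 20.06 + 29.25 = 49.31 m.
Total head at well E: h = 40.91 m (water level in the piezometer is the total head).
Head difference: h(well B) − h(well E) = 49.31 − 40.91 = 8.40 m.
Hydraulic gradient: i = |Δh| / L = 8.40 / 2009.1 = 0.00418.
Flow is from higher to lower head: from well B toward well E, i.e. toward the north.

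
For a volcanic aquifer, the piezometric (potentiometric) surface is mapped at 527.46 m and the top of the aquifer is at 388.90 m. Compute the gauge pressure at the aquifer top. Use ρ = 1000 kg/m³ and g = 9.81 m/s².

P ≈ 1360 kPa

Pressure head at the aquifer top: ψ = h − z = 527.46 − 388.90 = 138.56 m.
P = ρgψ = 1000 × 9.81 × 138.56 = 1359274 Pa ≈ 1360 kPa.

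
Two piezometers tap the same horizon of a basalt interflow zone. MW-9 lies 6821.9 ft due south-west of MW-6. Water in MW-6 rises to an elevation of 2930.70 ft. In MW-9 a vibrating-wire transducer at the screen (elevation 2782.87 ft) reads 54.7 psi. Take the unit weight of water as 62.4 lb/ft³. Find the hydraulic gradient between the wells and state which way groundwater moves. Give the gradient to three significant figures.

i ≈ 0.00317; groundwater flows toward the south-west

Total head at MW-6: h = 2930.70 ft (water level in the piezometer is the total head).
Pressure head at MW-9: ψ = 144·P/γ = 144 × 54.7 / 62.4 = 126.23 ft.
Total head at MW-9: h = z + ψ = 2782.87 + 126.23 = 2909.10 ft.
Head difference: h(MW-6) − h(MW-9) = 2930.70 − 2909.10 = 21.60 ft.
Hydraulic gradient: i = |Δh| / L = 21.60 / 6821.9 = 0.00317.
Flow is from higher to lower head: from MW-6 toward MW-9, i.e. toward the south-west.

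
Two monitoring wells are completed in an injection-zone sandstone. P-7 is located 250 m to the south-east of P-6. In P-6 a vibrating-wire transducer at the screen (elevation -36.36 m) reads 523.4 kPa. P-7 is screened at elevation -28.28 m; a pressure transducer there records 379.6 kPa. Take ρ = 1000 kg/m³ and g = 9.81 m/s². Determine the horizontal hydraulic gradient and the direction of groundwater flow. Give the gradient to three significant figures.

Pressure head at P-6: ψ = P/(ρg) = 523.4×1000 / (1000 × 9.81) = 53.35 m.
Total head at P-6: h = z + ψ = -36.36 + 53.35 = 16.99 m.
Pressure head at P-7: ψ = P/(ρg) = 379.6×1000 / (1000 × 9.81) = 38.70 m.
Total head at P-7: h = z + ψ = -28.28 + 38.70 = 10.42 m.
Head difference: h(P-6) − h(P-7) = 16.99 − 10.42 = 6.57 m.
Hydraulic gradient: i = |Δh| / L = 6.57 / 250 = 0.0263.
Flow is from higher to lower head: from P-6 toward P-7, i.e. toward the south-east.

i ≈ 0.0263; groundwater flows toward the south-east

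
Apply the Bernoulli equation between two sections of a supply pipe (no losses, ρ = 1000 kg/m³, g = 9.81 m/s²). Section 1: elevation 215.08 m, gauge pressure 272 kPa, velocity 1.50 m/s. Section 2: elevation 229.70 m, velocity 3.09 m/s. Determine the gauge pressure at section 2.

Pressure head at 1: ψ₁ = P₁/(ρg) = 272×1000 / (1000 × 9.81) = 27.73 m.
Velocity heads: v₁²/2g = 1.50²/19.62 = 0.115 m; v₂²/2g = 3.09²/19.62 = 0.487 m.
Total head H = z₁ + ψ₁ + v₁²/2g = 215.08 + 27.73 + 0.115 = 242.93 m.
ψ₂ = H − z₂ − v₂²/2g = 242.93 − 229.70 − 0.487 = 12.74 m.
P₂ = ρgψ₂ = 1000 × 9.81 × 12.74 ≈ 125 kPa.

P₂ ≈ 125 kPa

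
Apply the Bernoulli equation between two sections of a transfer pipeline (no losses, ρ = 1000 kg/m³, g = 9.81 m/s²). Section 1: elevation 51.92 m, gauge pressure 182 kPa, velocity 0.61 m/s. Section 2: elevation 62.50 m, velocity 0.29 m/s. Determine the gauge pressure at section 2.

P₂ ≈ 78.4 kPa

Pressure head at 1: ψ₁ = P₁/(ρg) = 182×1000 / (1000 × 9.81) = 18.55 m.
Velocity heads: v₁²/2g = 0.61²/19.62 = 0.019 m; v₂²/2g = 0.29²/19.62 = 0.004 m.
Total head H = z₁ + ψ₁ + v₁²/2g = 51.92 + 18.55 + 0.019 = 70.49 m.
ψ₂ = H − z₂ − v₂²/2g = 70.49 − 62.50 − 0.004 = 7.99 m.
P₂ = ρgψ₂ = 1000 × 9.81 × 7.99 ≈ 78.4 kPa.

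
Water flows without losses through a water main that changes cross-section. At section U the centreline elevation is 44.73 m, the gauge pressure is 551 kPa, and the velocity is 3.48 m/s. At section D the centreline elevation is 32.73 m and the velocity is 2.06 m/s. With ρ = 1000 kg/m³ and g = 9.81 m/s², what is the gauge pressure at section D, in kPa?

Pressure head at U: ψ₁ = P₁/(ρg) = 551×1000 / (1000 × 9.81) = 56.17 m.
Velocity heads: v₁²/2g = 3.48²/19.62 = 0.617 m; v₂²/2g = 2.06²/19.62 = 0.216 m.
Total head H = z₁ + ψ₁ + v₁²/2g = 44.73 + 56.17 + 0.617 = 101.52 m.
ψ₂ = H − z₂ − v₂²/2g = 101.52 − 32.73 − 0.216 = 68.57 m.
P₂ = ρgψ₂ = 1000 × 9.81 × 68.57 ≈ 673 kPa.

P₂ ≈ 673 kPa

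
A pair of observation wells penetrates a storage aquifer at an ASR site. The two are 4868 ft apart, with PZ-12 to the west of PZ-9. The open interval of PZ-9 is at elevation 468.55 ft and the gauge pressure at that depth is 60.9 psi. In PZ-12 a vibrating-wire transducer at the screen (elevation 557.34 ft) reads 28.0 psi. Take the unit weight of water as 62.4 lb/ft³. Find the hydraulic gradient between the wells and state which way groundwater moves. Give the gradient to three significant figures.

Pressure head at PZ-9: ψ = 144·P/γ = 144 × 60.9 / 62.4 = 140.54 ft.
Total head at PZ-9: h = z + ψ = 468.55 + 140.54 = 609.09 ft.
Pressure head at PZ-12: ψ = 144·P/γ = 144 × 28.0 / 62.4 = 64.62 ft.
Total head at PZ-12: h = z + ψ = 557.34 + 64.62 = 621.96 ft.
Head difference: h(PZ-9) − h(PZ-12) = 609.09 − 621.96 = -12.87 ft.
Hydraulic gradient: i = |Δh| / L = 12.87 / 4868 = 0.00264.
Flow is from higher to lower head: from PZ-12 toward PZ-9, i.e. toward the east.

i ≈ 0.00264; groundwater flows toward the east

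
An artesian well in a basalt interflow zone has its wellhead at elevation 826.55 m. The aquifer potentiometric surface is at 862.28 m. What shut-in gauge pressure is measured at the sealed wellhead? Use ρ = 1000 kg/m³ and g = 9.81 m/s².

P ≈ 351 kPa

Head above the cap: Δh = 862.28 − 826.55 = 35.73 m.
P = ρgΔh = 1000 × 9.81 × 35.73 = 350511 Pa ≈ 351 kPa.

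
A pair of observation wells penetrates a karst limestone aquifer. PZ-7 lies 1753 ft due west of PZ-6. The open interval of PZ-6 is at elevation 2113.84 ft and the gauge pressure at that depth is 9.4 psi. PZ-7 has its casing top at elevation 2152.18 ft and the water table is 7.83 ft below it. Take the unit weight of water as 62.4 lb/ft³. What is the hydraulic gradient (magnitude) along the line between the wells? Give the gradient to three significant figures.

Pressure head at PZ-6: ψ = 144·P/γ = 144 × 9.4 / 62.4 = 21.69 ft.
Total head at PZ-6: h = z + ψ = 2113.84 + 21.69 = 2135.53 ft.
Total head at PZ-7: h = 2152.18 − 7.83 = 2144.35 ft.
Head difference: h(PZ-6) − h(PZ-7) = 2135.53 − 2144.35 = -8.82 ft.
Hydraulic gradient: i = |Δh| / L = 8.82 / 1753 = 0.00503.

i ≈ 0.00503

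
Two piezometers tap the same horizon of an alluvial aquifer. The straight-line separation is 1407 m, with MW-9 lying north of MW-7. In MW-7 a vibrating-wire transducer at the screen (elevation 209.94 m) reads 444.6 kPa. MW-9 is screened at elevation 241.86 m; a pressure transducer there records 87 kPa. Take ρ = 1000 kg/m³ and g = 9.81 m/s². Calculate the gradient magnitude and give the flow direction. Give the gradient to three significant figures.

Pressure head at MW-7: ψ = P/(ρg) = 444.6×1000 / (1000 × 9.81) = 45.32 m.
Total head at MW-7: h = z + ψ = 209.94 + 45.32 = 255.26 m.
Pressure head at MW-9: ψ = P/(ρg) = 87×1000 / (1000 × 9.81) = 8.87 m.
Total head at MW-9: h = z + ψ = 241.86 + 8.87 = 250.73 m.
Head difference: h(MW-7) − h(MW-9) = 255.26 − 250.73 = 4.53 m.
Hydraulic gradient: i = |Δh| / L = 4.53 / 1407 = 0.00322.
Flow is from higher to lower head: from MW-7 toward MW-9, i.e. toward the north.

i ≈ 0.00322; groundwater flows toward the north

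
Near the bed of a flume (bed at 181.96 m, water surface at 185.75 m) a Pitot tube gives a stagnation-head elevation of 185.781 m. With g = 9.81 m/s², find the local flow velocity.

v ≈ 0.780 m/s

Near the bed, under hydrostatic conditions, the piezometric head (z + ψ) equals the free-surface elevation, 185.75 m.
Velocity head = total − piezometric = 185.781 − 185.75 = 0.031 m.
v = √(2g·h_v) = √(2 × 9.81 × 0.031) = 0.780 m/s.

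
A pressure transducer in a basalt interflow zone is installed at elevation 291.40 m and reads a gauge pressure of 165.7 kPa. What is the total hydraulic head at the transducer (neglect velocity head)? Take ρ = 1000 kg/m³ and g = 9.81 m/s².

h ≈ 308.29 m

ψ = P/(ρg) = 165.7×1000 / (1000 × 9.81) = 16.89 m.
h = z + ψ = 291.40 + 16.89 = 308.29 m.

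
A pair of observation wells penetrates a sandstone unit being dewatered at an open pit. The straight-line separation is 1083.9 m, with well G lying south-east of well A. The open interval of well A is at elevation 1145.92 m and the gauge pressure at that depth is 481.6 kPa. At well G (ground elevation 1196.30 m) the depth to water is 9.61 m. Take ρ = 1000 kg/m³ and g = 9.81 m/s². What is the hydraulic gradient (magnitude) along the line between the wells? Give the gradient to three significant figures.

i ≈ 0.00768

Pressure head at well A: ψ = P/(ρg) = 481.6×1000 / (1000 × 9.81) = 49.09 m.
Total head at well A: h = z + ψ = 1145.92 + 49.09 = 1195.01 m.
Total head at well G: h = 1196.30 − 9.61 = 1186.69 m.
Head difference: h(well A) − h(well G) = 1195.01 − 1186.69 = 8.32 m.
Hydraulic gradient: i = |Δh| / L = 8.32 / 1083.9 = 0.00768.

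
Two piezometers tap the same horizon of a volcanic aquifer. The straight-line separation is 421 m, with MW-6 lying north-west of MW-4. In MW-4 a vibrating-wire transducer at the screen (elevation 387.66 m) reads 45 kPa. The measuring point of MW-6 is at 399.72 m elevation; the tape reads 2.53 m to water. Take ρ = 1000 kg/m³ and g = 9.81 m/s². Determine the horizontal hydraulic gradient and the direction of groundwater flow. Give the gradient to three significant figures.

Pressure head at MW-4: ψ = P/(ρg) = 45×1000 / (1000 × 9.81) = 4.59 m.
Total head at MW-4: h = z + ψ = 387.66 + 4.59 = 392.25 m.
Total head at MW-6: h = 399.72 − 2.53 = 397.19 m.
Head difference: h(MW-4) − h(MW-6) = 392.25 − 397.19 = -4.94 m.
Hydraulic gradient: i = |Δh| / L = 4.94 / 421 = 0.0117.
Flow is from higher to lower head: from MW-6 toward MW-4, i.e. toward the south-east.

i ≈ 0.0117; groundwater flows toward the south-east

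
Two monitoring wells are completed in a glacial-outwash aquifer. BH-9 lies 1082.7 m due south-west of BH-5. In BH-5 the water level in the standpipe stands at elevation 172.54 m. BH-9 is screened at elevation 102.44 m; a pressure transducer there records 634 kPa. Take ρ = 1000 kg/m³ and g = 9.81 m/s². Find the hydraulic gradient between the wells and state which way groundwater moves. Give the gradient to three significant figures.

Total head at BH-5: h = 172.54 m (water level in the piezometer is the total head).
Pressure head at BH-9: ψ = P/(ρg) = 634×1000 / (1000 × 9.81) = 64.63 m.
Total head at BH-9: h = z + ψ = 102.44 + 64.63 = 167.07 m.
Head difference: h(BH-5) − h(BH-9) = 172.54 − 167.07 = 5.47 m.
Hydraulic gradient: i = |Δh| / L = 5.47 / 1082.7 = 0.00505.
Flow is from higher to lower head: from BH-5 toward BH-9, i.e. toward the south-west.

i ≈ 0.00505; groundwater flows toward the south-west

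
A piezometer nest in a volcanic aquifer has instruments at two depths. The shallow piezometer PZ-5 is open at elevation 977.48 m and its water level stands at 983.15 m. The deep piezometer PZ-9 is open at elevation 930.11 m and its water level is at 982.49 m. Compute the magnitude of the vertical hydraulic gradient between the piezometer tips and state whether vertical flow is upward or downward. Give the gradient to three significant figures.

|i_v| ≈ 0.0139; vertical flow is downward

Total head at PZ-5: h = 983.15 m (water level in the standpipe).
Total head at PZ-9: h = 982.49 m.
Δh = h(PZ-5) − h(PZ-9) = 983.15 − 982.49 = 0.66 m.
Vertical separation Δz = 977.48 − 930.11 = 47.37 m.
|i_v| = |Δh| / Δz = 0.66 / 47.37 = 0.0139.
Head is higher in the shallow piezometer, so vertical flow is downward (recharge condition).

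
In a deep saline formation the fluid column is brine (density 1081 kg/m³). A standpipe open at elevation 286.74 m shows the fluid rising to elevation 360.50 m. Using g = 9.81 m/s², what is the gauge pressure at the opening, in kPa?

P ≈ 782 kPa

Pressure head ψ = h − z = 360.50 − 286.74 = 73.76 m.
P = ρgψ = 1081 × 9.81 × 73.76 = 782196 Pa ≈ 782 kPa.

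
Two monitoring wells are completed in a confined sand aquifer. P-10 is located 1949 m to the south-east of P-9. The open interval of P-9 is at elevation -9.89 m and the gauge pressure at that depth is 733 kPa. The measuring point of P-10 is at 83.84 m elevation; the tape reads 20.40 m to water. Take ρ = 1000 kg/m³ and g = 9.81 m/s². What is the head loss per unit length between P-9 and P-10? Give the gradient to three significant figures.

i ≈ 0.000713 m/m

Pressure head at P-9: ψ = P/(ρg) = 733×1000 / (1000 × 9.81) = 74.72 m.
Total head at P-9: h = z + ψ = -9.89 + 74.72 = 64.83 m.
Total head at P-10: h = 83.84 − 20.40 = 63.44 m.
Head difference: h(P-9) − h(P-10) = 64.83 − 63.44 = 1.39 m.
Hydraulic gradient: i = |Δh| / L = 1.39 / 1949 = 0.000713.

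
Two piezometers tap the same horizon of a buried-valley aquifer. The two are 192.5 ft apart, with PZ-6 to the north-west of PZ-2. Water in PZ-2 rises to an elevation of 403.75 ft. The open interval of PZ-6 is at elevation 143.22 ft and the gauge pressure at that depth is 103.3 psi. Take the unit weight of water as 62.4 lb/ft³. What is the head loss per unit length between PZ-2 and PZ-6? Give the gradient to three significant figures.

i ≈ 0.115 ft/ft

Total head at PZ-2: h = 403.75 ft (water level in the piezometer is the total head).
Pressure head at PZ-6: ψ = 144·P/γ = 144 × 103.3 / 62.4 = 238.38 ft.
Total head at PZ-6: h = z + ψ = 143.22 + 238.38 = 381.60 ft.
Head difference: h(PZ-2) − h(PZ-6) = 403.75 − 381.60 = 22.15 ft.
Hydraulic gradient: i = |Δh| / L = 22.15 / 192.5 = 0.115.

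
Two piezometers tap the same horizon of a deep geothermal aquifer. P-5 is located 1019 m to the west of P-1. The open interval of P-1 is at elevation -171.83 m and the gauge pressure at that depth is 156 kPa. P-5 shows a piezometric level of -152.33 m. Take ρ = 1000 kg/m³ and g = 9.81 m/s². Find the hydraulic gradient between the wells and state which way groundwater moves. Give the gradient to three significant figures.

i ≈ 0.00353; groundwater flows toward the east

Pressure head at P-1: ψ = P/(ρg) = 156×1000 / (1000 × 9.81) = 15.90 m.
Total head at P-1: h = z + ψ = -171.83 + 15.90 = -155.93 m.
Total head at P-5: h = -152.33 m (water level in the piezometer is the total head).
Head difference: h(P-1) − h(P-5) = -155.93 − (-152.33) = -3.60 m.
Hydraulic gradient: i = |Δh| / L = 3.60 / 1019 = 0.00353.
Flow is from higher to lower head: from P-5 toward P-1, i.e. toward the east.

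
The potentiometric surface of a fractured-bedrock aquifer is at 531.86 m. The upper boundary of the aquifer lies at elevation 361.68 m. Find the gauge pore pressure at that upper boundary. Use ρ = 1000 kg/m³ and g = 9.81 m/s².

Pressure head at the aquifer top: ψ = h − z = 531.86 − 361.68 = 170.18 m.
P = ρgψ = 1000 × 9.81 × 170.18 = 1669466 Pa ≈ 1670 kPa.

P ≈ 1670 kPa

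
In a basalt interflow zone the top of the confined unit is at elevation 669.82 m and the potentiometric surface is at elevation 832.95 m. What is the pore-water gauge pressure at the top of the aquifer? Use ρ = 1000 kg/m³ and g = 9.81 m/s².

Pressure head at the aquifer top: ψ = h − z = 832.95 − 669.82 = 163.13 m.
P = ρgψ = 1000 × 9.81 × 163.13 = 1600305 Pa ≈ 1600 kPa.

P ≈ 1600 kPa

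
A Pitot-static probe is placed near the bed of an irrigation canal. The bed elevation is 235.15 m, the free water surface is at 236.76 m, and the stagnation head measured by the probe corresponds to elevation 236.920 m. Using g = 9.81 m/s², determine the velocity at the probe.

Near the bed, under hydrostatic conditions, the piezometric head (z + ψ) equals the free-surface elevation, 236.76 m.
Velocity head = total − piezometric = 236.920 − 236.76 = 0.160 m.
v = √(2g·h_v) = √(2 × 9.81 × 0.160) = 1.77 m/s.

v ≈ 1.77 m/s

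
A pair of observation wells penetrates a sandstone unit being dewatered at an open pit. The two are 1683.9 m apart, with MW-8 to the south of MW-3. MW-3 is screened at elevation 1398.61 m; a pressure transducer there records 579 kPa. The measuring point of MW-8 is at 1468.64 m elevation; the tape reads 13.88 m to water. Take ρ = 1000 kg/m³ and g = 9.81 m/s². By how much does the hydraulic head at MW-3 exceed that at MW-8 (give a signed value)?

Δh ≈ 2.87 m

Pressure head at MW-3: ψ = P/(ρg) = 579×1000 / (1000 × 9.81) = 59.02 m.
Total head at MW-3: h = z + ψ = 1398.61 + 59.02 = 1457.63 m.
Total head at MW-8: h = 1468.64 − 13.88 = 1454.76 m.
Head difference: h(MW-3) − h(MW-8) = 1457.63 − 1454.76 = 2.87 m.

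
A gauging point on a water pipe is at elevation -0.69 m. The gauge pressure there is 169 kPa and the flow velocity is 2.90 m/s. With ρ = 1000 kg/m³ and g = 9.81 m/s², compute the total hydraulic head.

Pressure head ψ = P/(ρg) = 169×1000 / (1000 × 9.81) = 17.23 m.
Velocity head = v²/(2g) = 2.90² / (2 × 9.81) = 0.429 m.
h = z + ψ + v²/(2g) = -0.69 + 17.23 + 0.429 = 16.97 m.

h ≈ 16.97 m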